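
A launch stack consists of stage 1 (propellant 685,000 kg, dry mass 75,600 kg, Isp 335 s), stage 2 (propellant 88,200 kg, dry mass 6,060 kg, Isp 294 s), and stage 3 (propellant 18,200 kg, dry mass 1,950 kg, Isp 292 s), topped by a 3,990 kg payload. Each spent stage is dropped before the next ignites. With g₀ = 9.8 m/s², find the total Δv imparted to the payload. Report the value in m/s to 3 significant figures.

Ignition mass of stage 1 = 685,000+75,600 + 88,200+6,060 + 18,200+1,950 + 3,990 = 879,000 kg.
Stage 1: m₀ = 879,000 kg, m_f = 879,000 − 685,000 = 194,000 kg; Δv = 335×9.8×ln(4.531) = 3283.0×1.5109 ≈ 4960 m/s.
Stage 2: m₀ = 118,400 kg, m_f = 118,400 − 88,200 = 30,200 kg; Δv = 294×9.8×ln(3.921) = 2881.2×1.3662 ≈ 3936 m/s.
Stage 3: m₀ = 24,140 kg, m_f = 24,140 − 18,200 = 5,940 kg; Δv = 292×9.8×ln(4.064) = 2861.6×1.4022 ≈ 4012 m/s.
Total Δv = 4960 + 3936 + 4012 = 12908 m/s.

Δv ≈ 12900 m/s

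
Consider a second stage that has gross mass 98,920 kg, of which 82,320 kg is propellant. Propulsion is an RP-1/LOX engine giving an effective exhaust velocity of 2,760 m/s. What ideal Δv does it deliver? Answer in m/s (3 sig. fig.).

Δv ≈ 4930 m/s

m_f = m₀ − m_prop = 98,920 − 82,320 = 16,600 kg.
Δv = v_e · ln(m₀/m_f) = 2760.0 × ln(5.959) = 2760.0 × 1.7849 ≈ 4926.3 m/s.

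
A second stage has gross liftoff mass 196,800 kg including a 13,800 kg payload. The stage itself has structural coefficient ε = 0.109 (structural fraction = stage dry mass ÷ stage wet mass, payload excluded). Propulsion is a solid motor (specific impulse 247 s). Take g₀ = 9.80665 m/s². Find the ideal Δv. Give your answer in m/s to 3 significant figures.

Δv ≈ 4270 m/s

Stage wet mass = m₀ − payload = 196,800 − 13,800 = 183,000 kg.
Stage dry mass = ε × stage wet mass = 0.109 × 183,000 = 19,947 kg.
Burnout mass m_f = stage dry + payload = 19,947 + 13,800 = 33,747 kg.
v_e = Isp · g₀ = 247 × 9.80665 = 2422.2 m/s.
By the Tsiolkovsky rocket equation, Δv = v_e · ln(196,800/33,747) = 2422.2 × ln(5.832) = 2422.2 × 1.7633 ≈ 4271 m/s.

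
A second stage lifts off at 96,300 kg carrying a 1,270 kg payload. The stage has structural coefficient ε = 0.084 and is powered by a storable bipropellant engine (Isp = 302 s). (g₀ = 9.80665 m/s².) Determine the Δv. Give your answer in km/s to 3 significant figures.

Stage wet mass = m₀ − payload = 96,300 − 1,270 = 95,030 kg.
Stage dry mass = ε × stage wet mass = 0.084 × 95,030 = 7,982.52 kg.
Burnout mass m_f = stage dry + payload = 7,982.52 + 1,270 = 9,252.52 kg.
v_e = Isp · g₀ = 302 × 9.80665 = 2961.6 m/s.
Δv = v_e · ln(96,300/9,252.52) = 2961.6 × ln(10.41) = 2961.6 × 2.3426 ≈ 6938 m/s.

Δv ≈ 6.94 km/s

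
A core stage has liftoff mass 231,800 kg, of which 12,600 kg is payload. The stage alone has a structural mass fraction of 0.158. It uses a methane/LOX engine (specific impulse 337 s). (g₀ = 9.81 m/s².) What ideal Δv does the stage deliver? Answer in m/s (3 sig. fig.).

Stage wet mass = m₀ − payload = 231,800 − 12,600 = 219,200 kg.
Stage dry mass = ε × stage wet mass = 0.158 × 219,200 = 34,633.6 kg.
Burnout mass m_f = stage dry + payload = 34,633.6 + 12,600 = 47,233.6 kg.
v_e = Isp · g₀ = 337 × 9.81 = 3306.0 m/s.
Rocket equation: Δv = v_e · ln(231,800/47,233.6) = 3306.0 × ln(4.908) = 3306.0 × 1.5908 ≈ 5259 m/s.

Δv ≈ 5260 m/s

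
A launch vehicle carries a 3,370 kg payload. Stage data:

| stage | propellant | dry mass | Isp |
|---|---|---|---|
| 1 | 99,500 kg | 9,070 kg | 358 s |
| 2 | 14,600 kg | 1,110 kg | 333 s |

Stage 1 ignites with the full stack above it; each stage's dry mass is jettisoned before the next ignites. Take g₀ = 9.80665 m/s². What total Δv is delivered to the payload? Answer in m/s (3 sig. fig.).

Ignition mass of stage 1 = 99,500+9,070 + 14,600+1,110 + 3,370 = 127,650 kg.
Stage 1: m₀ = 127,650 kg, m_f = 127,650 − 99,500 = 28,150 kg; Δv = 358×9.80665×ln(4.535) = 3510.8×1.5117 ≈ 5307 m/s.
Stage 2: m₀ = 19,080 kg, m_f = 19,080 − 14,600 = 4,480 kg; Δv = 333×9.80665×ln(4.259) = 3265.6×1.4490 ≈ 4732 m/s.
Total Δv = 5307 + 4732 = 10039 m/s.

Δv ≈ 10000 m/s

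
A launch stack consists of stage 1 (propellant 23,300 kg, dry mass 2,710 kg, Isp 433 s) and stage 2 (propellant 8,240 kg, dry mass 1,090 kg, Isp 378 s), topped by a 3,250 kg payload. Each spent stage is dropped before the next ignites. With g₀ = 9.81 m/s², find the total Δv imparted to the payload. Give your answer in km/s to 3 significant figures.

Δv ≈ 7.88 km/s

Ignition mass of stage 1 = 23,300+2,710 + 8,240+1,090 + 3,250 = 38,590 kg.
Stage 1: m₀ = 38,590 kg, m_f = 38,590 − 23,300 = 15,290 kg; Δv = 433×9.81×ln(2.524) = 4247.7×0.9258 ≈ 3933 m/s.
Stage 2: m₀ = 12,580 kg, m_f = 12,580 − 8,240 = 4,340 kg; Δv = 378×9.81×ln(2.899) = 3708.2×1.0642 ≈ 3946 m/s.
Total Δv = 3933 + 3946 = 7879 m/s.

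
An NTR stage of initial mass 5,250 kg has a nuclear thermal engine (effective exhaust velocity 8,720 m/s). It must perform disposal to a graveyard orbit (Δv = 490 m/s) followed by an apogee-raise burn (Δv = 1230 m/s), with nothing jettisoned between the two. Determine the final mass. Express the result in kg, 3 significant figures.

final mass ≈ 4310 kg

After the first burn: m = 5250 × exp(−490/8720.0) = 5250 × 0.94536 = 4,963.14 kg.
After the second burn: m = 4,963.14 × exp(−1230/8720.0) = 4,963.14 × 0.86844 = 4,310.19 kg.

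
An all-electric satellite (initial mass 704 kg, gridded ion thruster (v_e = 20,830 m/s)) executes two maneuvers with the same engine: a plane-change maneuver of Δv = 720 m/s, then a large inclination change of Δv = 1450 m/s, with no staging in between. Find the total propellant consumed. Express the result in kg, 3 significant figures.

After the first burn: m = 704 × exp(−720/20830.0) = 704 × 0.96603 = 680.085 kg.
After the second burn: m = 680.085 × exp(−1450/20830.0) = 680.085 × 0.93276 = 634.356 kg.
Total propellant = m₀ − m_final = 704 − 634.356 = 69.644 kg.

total propellant consumed ≈ 69.6 kg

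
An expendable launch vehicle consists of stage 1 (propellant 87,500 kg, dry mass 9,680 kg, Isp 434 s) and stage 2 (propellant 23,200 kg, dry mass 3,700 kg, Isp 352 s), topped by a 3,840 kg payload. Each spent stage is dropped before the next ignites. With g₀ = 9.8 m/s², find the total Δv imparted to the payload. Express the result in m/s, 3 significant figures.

Δv ≈ 9750 m/s

Ignition mass of stage 1 = 87,500+9,680 + 23,200+3,700 + 3,840 = 127,920 kg.
Stage 1: m₀ = 127,920 kg, m_f = 127,920 − 87,500 = 40,420 kg; Δv = 434×9.8×ln(3.165) = 4253.2×1.1521 ≈ 4900 m/s.
Stage 2: m₀ = 30,740 kg, m_f = 30,740 − 23,200 = 7,540 kg; Δv = 352×9.8×ln(4.077) = 3449.6×1.4053 ≈ 4848 m/s.
Total Δv = 4900 + 4848 = 9748 m/s.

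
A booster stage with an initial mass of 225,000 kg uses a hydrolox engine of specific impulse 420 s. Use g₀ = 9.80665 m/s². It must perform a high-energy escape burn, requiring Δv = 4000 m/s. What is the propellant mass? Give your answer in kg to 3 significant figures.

propellant mass ≈ 140000 kg

v_e = Isp · g₀ = 420 × 9.80665 = 4118.8 m/s.
m₀/m_f = exp(Δv / v_e) = exp(4000 / 4118.8) = exp(0.9712) = 2.6410.
m_f = 225,000 / 2.6410 = 85,195 kg, so propellant = m₀ − m_f = 225,000 − 85,195 = 139,805 kg.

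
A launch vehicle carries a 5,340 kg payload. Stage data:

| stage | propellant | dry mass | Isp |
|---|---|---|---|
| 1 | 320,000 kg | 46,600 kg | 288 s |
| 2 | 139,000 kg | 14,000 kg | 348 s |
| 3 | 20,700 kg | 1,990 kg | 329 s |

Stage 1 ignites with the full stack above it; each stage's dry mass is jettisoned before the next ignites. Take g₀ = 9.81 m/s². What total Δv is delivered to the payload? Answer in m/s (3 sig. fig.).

Δv ≈ 11800 m/s

Ignition mass of stage 1 = 320,000+46,600 + 139,000+14,000 + 20,700+1,990 + 5,340 = 547,630 kg.
Stage 1: m₀ = 547,630 kg, m_f = 547,630 − 320,000 = 227,630 kg; Δv = 288×9.81×ln(2.406) = 2825.3×0.8779 ≈ 2480 m/s.
Stage 2: m₀ = 181,030 kg, m_f = 181,030 − 139,000 = 42,030 kg; Δv = 348×9.81×ln(4.307) = 3413.9×1.4603 ≈ 4985 m/s.
Stage 3: m₀ = 28,030 kg, m_f = 28,030 − 20,700 = 7,330 kg; Δv = 329×9.81×ln(3.824) = 3227.5×1.3413 ≈ 4329 m/s.
Total Δv = 2480 + 4985 + 4329 = 11794 m/s.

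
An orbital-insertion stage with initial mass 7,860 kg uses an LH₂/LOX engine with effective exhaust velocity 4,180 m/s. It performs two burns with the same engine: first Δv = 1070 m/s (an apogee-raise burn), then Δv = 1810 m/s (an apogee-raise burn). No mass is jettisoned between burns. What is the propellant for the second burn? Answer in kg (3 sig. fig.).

After the first burn: m = 7860 × exp(−1070/4180.0) = 7860 × 0.77416 = 6,084.9 kg.
After the second burn: m = 6,084.9 × exp(−1810/4180.0) = 6,084.9 × 0.64855 = 3,946.36 kg.
Second-burn propellant = 6,084.9 − 3,946.36 = 2,138.54 kg.

propellant for the second burn ≈ 2140 kg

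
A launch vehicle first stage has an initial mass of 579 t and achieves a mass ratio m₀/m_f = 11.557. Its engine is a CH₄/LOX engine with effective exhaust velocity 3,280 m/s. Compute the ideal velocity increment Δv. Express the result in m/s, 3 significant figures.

Δv ≈ 8030 m/s

Δv = v_e · ln(11.557) = 3280.0 × 2.4473 ≈ 8027.1 m/s.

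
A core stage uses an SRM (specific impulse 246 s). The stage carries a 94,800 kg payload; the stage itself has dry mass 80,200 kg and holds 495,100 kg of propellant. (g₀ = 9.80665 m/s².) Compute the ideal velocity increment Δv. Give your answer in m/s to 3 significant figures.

Δv ≈ 3240 m/s

v_e = Isp · g₀ = 246 × 9.80665 = 2412.4 m/s.
m₀ = payload + dry + propellant = 94,800 + 80,200 + 495,100 = 670,100 kg.
m_f = payload + dry = 94,800 + 80,200 = 175,000 kg.
From the ideal rocket equation, Δv = v_e · ln(m₀/m_f) = 2412.4 × ln(3.829) = 2412.4 × 1.3426 ≈ 3239.0 m/s.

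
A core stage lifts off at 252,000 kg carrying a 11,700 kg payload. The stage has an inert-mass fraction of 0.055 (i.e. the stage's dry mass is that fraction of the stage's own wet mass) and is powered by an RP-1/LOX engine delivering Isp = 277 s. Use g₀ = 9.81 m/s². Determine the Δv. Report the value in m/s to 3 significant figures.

Δv ≈ 6290 m/s

Stage wet mass = m₀ − payload = 252,000 − 11,700 = 240,300 kg.
Stage dry mass = ε × stage wet mass = 0.055 × 240,300 = 13,216.5 kg.
Burnout mass m_f = stage dry + payload = 13,216.5 + 11,700 = 24,916.5 kg.
v_e = Isp · g₀ = 277 × 9.81 = 2717.4 m/s.
By the Tsiolkovsky rocket equation, Δv = v_e · ln(252,000/24,916.5) = 2717.4 × ln(10.11) = 2717.4 × 2.3139 ≈ 6288 m/s.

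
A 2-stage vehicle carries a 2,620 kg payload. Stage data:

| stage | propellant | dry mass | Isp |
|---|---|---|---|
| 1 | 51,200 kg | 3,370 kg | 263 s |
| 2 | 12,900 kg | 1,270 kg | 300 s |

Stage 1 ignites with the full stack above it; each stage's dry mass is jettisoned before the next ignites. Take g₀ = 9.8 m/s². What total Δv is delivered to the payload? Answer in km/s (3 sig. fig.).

Δv ≈ 7.56 km/s

Ignition mass of stage 1 = 51,200+3,370 + 12,900+1,270 + 2,620 = 71,360 kg.
Stage 1: m₀ = 71,360 kg, m_f = 71,360 − 51,200 = 20,160 kg; Δv = 263×9.8×ln(3.54) = 2577.4×1.2640 ≈ 3258 m/s.
Stage 2: m₀ = 16,790 kg, m_f = 16,790 − 12,900 = 3,890 kg; Δv = 300×9.8×ln(4.316) = 2940.0×1.4624 ≈ 4299 m/s.
Total Δv = 3258 + 4299 = 7557 m/s.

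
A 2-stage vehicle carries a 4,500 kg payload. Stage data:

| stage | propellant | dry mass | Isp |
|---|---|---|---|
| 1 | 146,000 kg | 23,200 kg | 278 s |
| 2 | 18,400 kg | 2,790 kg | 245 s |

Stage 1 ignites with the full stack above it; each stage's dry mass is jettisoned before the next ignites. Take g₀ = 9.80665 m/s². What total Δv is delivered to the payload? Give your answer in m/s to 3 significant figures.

Ignition mass of stage 1 = 146,000+23,200 + 18,400+2,790 + 4,500 = 194,890 kg.
Stage 1: m₀ = 194,890 kg, m_f = 194,890 − 146,000 = 48,890 kg; Δv = 278×9.80665×ln(3.986) = 2726.2×1.3829 ≈ 3770 m/s.
Stage 2: m₀ = 25,690 kg, m_f = 25,690 − 18,400 = 7,290 kg; Δv = 245×9.80665×ln(3.524) = 2402.6×1.2596 ≈ 3026 m/s.
Total Δv = 3770 + 3026 = 6796 m/s.

Δv ≈ 6800 m/s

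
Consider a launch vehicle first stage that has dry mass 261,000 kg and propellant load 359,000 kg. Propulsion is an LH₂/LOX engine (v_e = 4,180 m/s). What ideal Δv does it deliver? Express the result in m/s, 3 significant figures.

Δv ≈ 3620 m/s

m₀ = m_dry + m_prop = 261,000 + 359,000 = 620,000 kg.
From the ideal rocket equation, Δv = v_e · ln(m₀/m_f) = 4180.0 × ln(2.375) = 4180.0 × 0.8652 ≈ 3616.5 m/s.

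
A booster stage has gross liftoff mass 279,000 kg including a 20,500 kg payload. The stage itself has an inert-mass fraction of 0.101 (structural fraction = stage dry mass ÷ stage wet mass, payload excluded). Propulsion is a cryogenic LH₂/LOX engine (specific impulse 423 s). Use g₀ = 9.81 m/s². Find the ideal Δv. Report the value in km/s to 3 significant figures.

Stage wet mass = m₀ − payload = 279,000 − 20,500 = 258,500 kg.
Stage dry mass = ε × stage wet mass = 0.101 × 258,500 = 26,108.5 kg.
Burnout mass m_f = stage dry + payload = 26,108.5 + 20,500 = 46,608.5 kg.
v_e = Isp · g₀ = 423 × 9.81 = 4149.6 m/s.
Δv = v_e · ln(279,000/46,608.5) = 4149.6 × ln(5.986) = 4149.6 × 1.7894 ≈ 7425 m/s.

Δv ≈ 7.43 km/s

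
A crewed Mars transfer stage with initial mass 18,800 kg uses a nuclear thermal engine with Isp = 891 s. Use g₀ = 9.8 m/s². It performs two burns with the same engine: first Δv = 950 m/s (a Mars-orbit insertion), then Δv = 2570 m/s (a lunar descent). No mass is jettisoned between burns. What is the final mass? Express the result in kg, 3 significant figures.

final mass ≈ 12600 kg

v_e = Isp · g₀ = 891 × 9.8 = 8731.8 m/s.
After the first burn: m = 18800 × exp(−950/8731.8) = 18800 × 0.89691 = 16,861.9 kg.
After the second burn: m = 16,861.9 × exp(−2570/8731.8) = 16,861.9 × 0.74503 = 12,562.6 kg.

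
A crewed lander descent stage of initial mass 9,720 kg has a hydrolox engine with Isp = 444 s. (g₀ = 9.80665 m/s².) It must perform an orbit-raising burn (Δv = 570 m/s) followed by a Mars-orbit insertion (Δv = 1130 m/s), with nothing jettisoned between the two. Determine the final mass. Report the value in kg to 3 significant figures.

final mass ≈ 6580 kg

v_e = Isp · g₀ = 444 × 9.80665 = 4354.2 m/s.
After the first burn: m = 9720 × exp(−570/4354.2) = 9720 × 0.87730 = 8,527.36 kg.
After the second burn: m = 8,527.36 × exp(−1130/4354.2) = 8,527.36 × 0.77142 = 6,578.18 kg.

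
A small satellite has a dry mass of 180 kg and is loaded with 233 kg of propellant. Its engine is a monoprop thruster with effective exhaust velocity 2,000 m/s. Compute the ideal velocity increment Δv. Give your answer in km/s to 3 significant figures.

m₀ = m_dry + m_prop = 180 + 233 = 413 kg.
Rocket equation: Δv = v_e · ln(m₀/m_f) = 2000.0 × ln(2.294) = 2000.0 × 0.8305 ≈ 1661.0 m/s.

Δv ≈ 1.66 km/s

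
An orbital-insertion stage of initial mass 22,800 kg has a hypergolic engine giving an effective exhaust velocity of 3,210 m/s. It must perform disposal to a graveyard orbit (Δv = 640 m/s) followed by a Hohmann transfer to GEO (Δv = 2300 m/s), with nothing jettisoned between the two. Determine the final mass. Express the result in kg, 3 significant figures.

After the first burn: m = 22800 × exp(−640/3210.0) = 22800 × 0.81924 = 18,678.7 kg.
After the second burn: m = 18,678.7 × exp(−2300/3210.0) = 18,678.7 × 0.48845 = 9,123.61 kg.

final mass ≈ 9120 kg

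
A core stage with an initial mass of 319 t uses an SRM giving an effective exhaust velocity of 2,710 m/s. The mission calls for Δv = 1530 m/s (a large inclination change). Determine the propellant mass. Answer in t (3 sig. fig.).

propellant mass ≈ 138 t

m₀/m_f = exp(Δv / v_e) = exp(1530 / 2710.0) = exp(0.5646) = 1.7587.
m_f = 319 / 1.7587 = 181.384 t, so propellant = m₀ − m_f = 319 − 181.384 = 137.616 t.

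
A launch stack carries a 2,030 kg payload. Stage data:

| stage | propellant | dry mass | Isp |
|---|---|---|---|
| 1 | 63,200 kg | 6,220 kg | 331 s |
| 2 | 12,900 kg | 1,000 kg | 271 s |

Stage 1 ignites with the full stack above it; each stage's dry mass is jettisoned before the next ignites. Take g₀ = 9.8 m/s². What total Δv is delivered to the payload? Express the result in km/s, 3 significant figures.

Δv ≈ 8.78 km/s

Ignition mass of stage 1 = 63,200+6,220 + 12,900+1,000 + 2,030 = 85,350 kg.
Stage 1: m₀ = 85,350 kg, m_f = 85,350 − 63,200 = 22,150 kg; Δv = 331×9.8×ln(3.853) = 3243.8×1.3489 ≈ 4376 m/s.
Stage 2: m₀ = 15,930 kg, m_f = 15,930 − 12,900 = 3,030 kg; Δv = 271×9.8×ln(5.257) = 2655.8×1.6596 ≈ 4408 m/s.
Total Δv = 4376 + 4408 = 8784 m/s.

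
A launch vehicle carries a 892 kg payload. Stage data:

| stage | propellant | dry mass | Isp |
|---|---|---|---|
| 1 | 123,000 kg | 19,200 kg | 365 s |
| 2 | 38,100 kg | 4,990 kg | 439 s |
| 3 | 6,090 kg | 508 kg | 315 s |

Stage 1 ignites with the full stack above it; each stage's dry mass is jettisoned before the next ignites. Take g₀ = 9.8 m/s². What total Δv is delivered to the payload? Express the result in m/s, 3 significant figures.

Δv ≈ 14800 m/s

Ignition mass of stage 1 = 123,000+19,200 + 38,100+4,990 + 6,090+508 + 892 = 192,780 kg.
Stage 1: m₀ = 192,780 kg, m_f = 192,780 − 123,000 = 69,780 kg; Δv = 365×9.8×ln(2.763) = 3577.0×1.0162 ≈ 3635 m/s.
Stage 2: m₀ = 50,580 kg, m_f = 50,580 − 38,100 = 12,480 kg; Δv = 439×9.8×ln(4.053) = 4302.2×1.3994 ≈ 6021 m/s.
Stage 3: m₀ = 7,490 kg, m_f = 7,490 − 6,090 = 1,400 kg; Δv = 315×9.8×ln(5.35) = 3087.0×1.6771 ≈ 5177 m/s.
Total Δv = 3635 + 6021 + 5177 = 14833 m/s.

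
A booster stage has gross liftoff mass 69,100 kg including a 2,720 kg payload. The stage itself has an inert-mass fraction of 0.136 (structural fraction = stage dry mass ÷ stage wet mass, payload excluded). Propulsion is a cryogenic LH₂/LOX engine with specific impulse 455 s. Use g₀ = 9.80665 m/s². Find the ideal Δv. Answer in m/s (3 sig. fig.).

Stage wet mass = m₀ − payload = 69,100 − 2,720 = 66,380 kg.
Stage dry mass = ε × stage wet mass = 0.136 × 66,380 = 9,027.68 kg.
Burnout mass m_f = stage dry + payload = 9,027.68 + 2,720 = 11,747.68 kg.
v_e = Isp · g₀ = 455 × 9.80665 = 4462.0 m/s.
Rocket equation: Δv = v_e · ln(69,100/11,747.68) = 4462.0 × ln(5.882) = 4462.0 × 1.7719 ≈ 7906 m/s.

Δv ≈ 7910 m/s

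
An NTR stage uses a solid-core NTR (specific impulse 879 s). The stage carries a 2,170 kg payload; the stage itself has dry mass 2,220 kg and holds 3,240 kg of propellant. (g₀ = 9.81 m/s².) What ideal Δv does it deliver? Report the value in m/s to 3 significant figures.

v_e = Isp · g₀ = 879 × 9.81 = 8623.0 m/s.
m₀ = payload + dry + propellant = 2,170 + 2,220 + 3,240 = 7,630 kg.
m_f = payload + dry = 2,170 + 2,220 = 4,390 kg.
Δv = v_e · ln(m₀/m_f) = 8623.0 × ln(1.738) = 8623.0 × 0.5528 ≈ 4766.4 m/s.

Δv ≈ 4770 m/s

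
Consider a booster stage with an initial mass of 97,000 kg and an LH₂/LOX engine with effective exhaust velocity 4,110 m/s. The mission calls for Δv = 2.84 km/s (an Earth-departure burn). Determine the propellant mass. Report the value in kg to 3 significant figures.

From the ideal rocket equation, m₀/m_f = exp(Δv / v_e) = exp(2840 / 4110.0) = exp(0.6910) = 1.9957.
m_f = 97,000 / 1.9957 = 48,604.5 kg, so propellant = m₀ − m_f = 97,000 − 48,604.5 = 48,395.5 kg.

propellant mass ≈ 48400 kg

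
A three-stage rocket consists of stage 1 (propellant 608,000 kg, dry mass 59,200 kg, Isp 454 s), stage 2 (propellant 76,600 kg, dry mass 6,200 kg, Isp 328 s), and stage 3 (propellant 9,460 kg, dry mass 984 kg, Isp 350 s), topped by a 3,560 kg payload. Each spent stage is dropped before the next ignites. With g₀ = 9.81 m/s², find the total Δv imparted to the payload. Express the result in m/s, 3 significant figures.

Ignition mass of stage 1 = 608,000+59,200 + 76,600+6,200 + 9,460+984 + 3,560 = 764,004 kg.
Stage 1: m₀ = 764,004 kg, m_f = 764,004 − 608,000 = 156,004 kg; Δv = 454×9.81×ln(4.897) = 4453.7×1.5887 ≈ 7076 m/s.
Stage 2: m₀ = 96,804 kg, m_f = 96,804 − 76,600 = 20,204 kg; Δv = 328×9.81×ln(4.791) = 3217.7×1.5668 ≈ 5041 m/s.
Stage 3: m₀ = 14,004 kg, m_f = 14,004 − 9,460 = 4,544 kg; Δv = 350×9.81×ln(3.082) = 3433.5×1.1255 ≈ 3865 m/s.
Total Δv = 7076 + 5041 + 3865 = 15982 m/s.

Δv ≈ 16000 m/s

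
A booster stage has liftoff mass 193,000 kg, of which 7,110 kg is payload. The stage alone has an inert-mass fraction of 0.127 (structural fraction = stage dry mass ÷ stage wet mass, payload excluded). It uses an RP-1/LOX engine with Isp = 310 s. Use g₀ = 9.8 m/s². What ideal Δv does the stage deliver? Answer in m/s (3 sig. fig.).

Δv ≈ 5580 m/s

Stage wet mass = m₀ − payload = 193,000 − 7,110 = 185,890 kg.
Stage dry mass = ε × stage wet mass = 0.127 × 185,890 = 23,608 kg.
Burnout mass m_f = stage dry + payload = 23,608 + 7,110 = 30,718 kg.
v_e = Isp · g₀ = 310 × 9.8 = 3038.0 m/s.
Δv = v_e · ln(193,000/30,718) = 3038.0 × ln(6.283) = 3038.0 × 1.8378 ≈ 5583 m/s.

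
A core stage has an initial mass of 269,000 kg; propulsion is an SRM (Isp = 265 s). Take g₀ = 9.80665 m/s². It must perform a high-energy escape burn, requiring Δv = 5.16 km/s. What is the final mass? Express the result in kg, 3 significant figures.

final mass ≈ 36900 kg

v_e = Isp · g₀ = 265 × 9.80665 = 2598.8 m/s.
By the Tsiolkovsky rocket equation, m₀/m_f = exp(Δv / v_e) = exp(5160 / 2598.8) = exp(1.9856) = 7.2831.
m_f = m₀ / 7.2831 = 269,000 / 7.2831 = 36,934.8 kg.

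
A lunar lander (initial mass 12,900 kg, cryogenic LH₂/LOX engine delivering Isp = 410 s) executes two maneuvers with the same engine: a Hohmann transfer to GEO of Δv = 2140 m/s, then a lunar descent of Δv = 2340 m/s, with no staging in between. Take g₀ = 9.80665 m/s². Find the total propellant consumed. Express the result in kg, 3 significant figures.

total propellant consumed ≈ 8670 kg

v_e = Isp · g₀ = 410 × 9.80665 = 4020.7 m/s.
After the first burn: m = 12900 × exp(−2140/4020.7) = 12900 × 0.58729 = 7,576.04 kg.
After the second burn: m = 7,576.04 × exp(−2340/4020.7) = 7,576.04 × 0.55879 = 4,233.42 kg.
Total propellant = m₀ − m_final = 12900 − 4,233.42 = 8,666.58 kg.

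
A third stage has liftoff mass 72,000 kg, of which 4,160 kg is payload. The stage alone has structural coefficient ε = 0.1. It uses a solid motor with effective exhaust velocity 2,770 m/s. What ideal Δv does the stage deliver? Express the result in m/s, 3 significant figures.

Δv ≈ 5220 m/s

Stage wet mass = m₀ − payload = 72,000 − 4,160 = 67,840 kg.
Stage dry mass = ε × stage wet mass = 0.1 × 67,840 = 6,784 kg.
Burnout mass m_f = stage dry + payload = 6,784 + 4,160 = 10,944 kg.
Δv = v_e · ln(72,000/10,944) = 2770.0 × ln(6.579) = 2770.0 × 1.8839 ≈ 5218 m/s.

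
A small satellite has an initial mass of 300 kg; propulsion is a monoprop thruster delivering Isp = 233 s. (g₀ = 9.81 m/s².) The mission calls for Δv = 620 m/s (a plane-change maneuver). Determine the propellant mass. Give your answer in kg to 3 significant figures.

propellant mass ≈ 71.3 kg

v_e = Isp · g₀ = 233 × 9.81 = 2285.7 m/s.
Using Δv = v_e ln(m₀/m_f): m₀/m_f = exp(Δv / v_e) = exp(620 / 2285.7) = exp(0.2712) = 1.3116.
m_f = 300 / 1.3116 = 228.728 kg, so propellant = m₀ − m_f = 300 − 228.728 = 71.272 kg.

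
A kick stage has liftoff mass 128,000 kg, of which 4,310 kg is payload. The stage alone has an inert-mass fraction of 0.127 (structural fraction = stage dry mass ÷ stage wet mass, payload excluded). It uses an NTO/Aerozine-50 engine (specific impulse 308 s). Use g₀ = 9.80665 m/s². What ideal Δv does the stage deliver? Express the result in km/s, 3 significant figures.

Δv ≈ 5.60 km/s

Stage wet mass = m₀ − payload = 128,000 − 4,310 = 123,690 kg.
Stage dry mass = ε × stage wet mass = 0.127 × 123,690 = 15,708.6 kg.
Burnout mass m_f = stage dry + payload = 15,708.6 + 4,310 = 20,018.6 kg.
v_e = Isp · g₀ = 308 × 9.80665 = 3020.4 m/s.
Δv = v_e · ln(128,000/20,018.6) = 3020.4 × ln(6.394) = 3020.4 × 1.8554 ≈ 5604 m/s.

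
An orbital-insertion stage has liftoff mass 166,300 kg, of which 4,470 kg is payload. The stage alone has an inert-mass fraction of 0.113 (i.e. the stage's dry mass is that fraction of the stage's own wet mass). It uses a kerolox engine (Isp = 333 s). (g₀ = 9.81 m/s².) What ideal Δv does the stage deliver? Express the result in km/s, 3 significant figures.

Stage wet mass = m₀ − payload = 166,300 − 4,470 = 161,830 kg.
Stage dry mass = ε × stage wet mass = 0.113 × 161,830 = 18,286.8 kg.
Burnout mass m_f = stage dry + payload = 18,286.8 + 4,470 = 22,756.8 kg.
v_e = Isp · g₀ = 333 × 9.81 = 3266.7 m/s.
Rocket equation: Δv = v_e · ln(166,300/22,756.8) = 3266.7 × ln(7.308) = 3266.7 × 1.9889 ≈ 6497 m/s.

Δv ≈ 6.50 km/s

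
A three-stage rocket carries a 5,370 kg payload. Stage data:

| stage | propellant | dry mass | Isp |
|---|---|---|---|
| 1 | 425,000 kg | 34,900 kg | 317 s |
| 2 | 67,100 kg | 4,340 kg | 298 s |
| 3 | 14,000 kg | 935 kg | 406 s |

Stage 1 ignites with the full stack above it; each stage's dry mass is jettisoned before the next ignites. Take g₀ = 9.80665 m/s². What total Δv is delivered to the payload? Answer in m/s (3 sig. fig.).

Δv ≈ 13100 m/s

Ignition mass of stage 1 = 425,000+34,900 + 67,100+4,340 + 14,000+935 + 5,370 = 551,645 kg.
Stage 1: m₀ = 551,645 kg, m_f = 551,645 − 425,000 = 126,645 kg; Δv = 317×9.80665×ln(4.356) = 3108.7×1.4715 ≈ 4575 m/s.
Stage 2: m₀ = 91,745 kg, m_f = 91,745 − 67,100 = 24,645 kg; Δv = 298×9.80665×ln(3.723) = 2922.4×1.3144 ≈ 3841 m/s.
Stage 3: m₀ = 20,305 kg, m_f = 20,305 − 14,000 = 6,305 kg; Δv = 406×9.80665×ln(3.22) = 3981.5×1.1695 ≈ 4656 m/s.
Total Δv = 4575 + 3841 + 4656 = 13072 m/s.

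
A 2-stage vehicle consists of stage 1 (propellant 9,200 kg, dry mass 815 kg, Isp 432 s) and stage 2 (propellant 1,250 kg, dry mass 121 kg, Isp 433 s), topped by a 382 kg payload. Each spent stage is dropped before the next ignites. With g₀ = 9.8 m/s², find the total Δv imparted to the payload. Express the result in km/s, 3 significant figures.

Δv ≈ 11.7 km/s

Ignition mass of stage 1 = 9,200+815 + 1,250+121 + 382 = 11,768 kg.
Stage 1: m₀ = 11,768 kg, m_f = 11,768 − 9,200 = 2,568 kg; Δv = 432×9.8×ln(4.583) = 4233.6×1.5223 ≈ 6445 m/s.
Stage 2: m₀ = 1,753 kg, m_f = 1,753 − 1,250 = 503 kg; Δv = 433×9.8×ln(3.485) = 4243.4×1.2485 ≈ 5298 m/s.
Total Δv = 6445 + 5298 = 11743 m/s.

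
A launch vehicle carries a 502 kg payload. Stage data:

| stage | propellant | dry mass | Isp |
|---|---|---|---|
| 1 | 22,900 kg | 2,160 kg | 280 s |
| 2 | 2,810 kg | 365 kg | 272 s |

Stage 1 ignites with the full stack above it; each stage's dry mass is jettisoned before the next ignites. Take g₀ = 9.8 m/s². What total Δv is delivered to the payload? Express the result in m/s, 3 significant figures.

Ignition mass of stage 1 = 22,900+2,160 + 2,810+365 + 502 = 28,737 kg.
Stage 1: m₀ = 28,737 kg, m_f = 28,737 − 22,900 = 5,837 kg; Δv = 280×9.8×ln(4.923) = 2744.0×1.5940 ≈ 4374 m/s.
Stage 2: m₀ = 3,677 kg, m_f = 3,677 − 2,810 = 867 kg; Δv = 272×9.8×ln(4.241) = 2665.6×1.4448 ≈ 3851 m/s.
Total Δv = 4374 + 3851 = 8225 m/s.

Δv ≈ 8230 m/s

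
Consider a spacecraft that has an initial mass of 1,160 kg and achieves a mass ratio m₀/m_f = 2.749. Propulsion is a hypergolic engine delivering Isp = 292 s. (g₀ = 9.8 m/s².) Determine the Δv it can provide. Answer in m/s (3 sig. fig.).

Δv ≈ 2890 m/s

v_e = Isp · g₀ = 292 × 9.8 = 2861.6 m/s.
Δv = v_e · ln(2.749) = 2861.6 × 1.0112 ≈ 2893.8 m/s.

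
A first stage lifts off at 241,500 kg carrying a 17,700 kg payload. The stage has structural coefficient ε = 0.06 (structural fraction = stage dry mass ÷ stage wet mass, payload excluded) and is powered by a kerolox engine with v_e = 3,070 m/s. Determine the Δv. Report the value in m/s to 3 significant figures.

Stage wet mass = m₀ − payload = 241,500 − 17,700 = 223,800 kg.
Stage dry mass = ε × stage wet mass = 0.06 × 223,800 = 13,428 kg.
Burnout mass m_f = stage dry + payload = 13,428 + 17,700 = 31,128 kg.
Δv = v_e · ln(241,500/31,128) = 3070.0 × ln(7.758) = 3070.0 × 2.0488 ≈ 6290 m/s.

Δv ≈ 6290 m/s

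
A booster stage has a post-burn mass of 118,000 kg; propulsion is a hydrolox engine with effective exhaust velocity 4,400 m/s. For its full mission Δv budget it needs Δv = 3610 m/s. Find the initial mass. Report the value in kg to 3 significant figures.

initial mass ≈ 268000 kg

By the Tsiolkovsky rocket equation, m₀/m_f = exp(Δv / v_e) = exp(3610 / 4400.0) = exp(0.8205) = 2.2715.
m₀ = m_f × 2.2715 = 118,000 × 2.2715 = 268,037 kg.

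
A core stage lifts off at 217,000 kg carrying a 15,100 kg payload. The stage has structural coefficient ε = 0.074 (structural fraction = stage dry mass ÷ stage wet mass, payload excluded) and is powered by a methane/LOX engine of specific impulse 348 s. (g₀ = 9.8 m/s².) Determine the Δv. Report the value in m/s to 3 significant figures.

Stage wet mass = m₀ − payload = 217,000 − 15,100 = 201,900 kg.
Stage dry mass = ε × stage wet mass = 0.074 × 201,900 = 14,940.6 kg.
Burnout mass m_f = stage dry + payload = 14,940.6 + 15,100 = 30,040.6 kg.
v_e = Isp · g₀ = 348 × 9.8 = 3410.4 m/s.
Δv = v_e · ln(217,000/30,040.6) = 3410.4 × ln(7.224) = 3410.4 × 1.9773 ≈ 6744 m/s.

Δv ≈ 6740 m/s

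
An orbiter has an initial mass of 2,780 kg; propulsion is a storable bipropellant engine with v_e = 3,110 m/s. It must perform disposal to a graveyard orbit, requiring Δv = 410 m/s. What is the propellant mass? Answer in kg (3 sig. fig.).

propellant mass ≈ 343 kg

m₀/m_f = exp(Δv / v_e) = exp(410 / 3110.0) = exp(0.1318) = 1.1409.
m_f = 2,780 / 1.1409 = 2,436.67 kg, so propellant = m₀ − m_f = 2,780 − 2,436.67 = 343.33 kg.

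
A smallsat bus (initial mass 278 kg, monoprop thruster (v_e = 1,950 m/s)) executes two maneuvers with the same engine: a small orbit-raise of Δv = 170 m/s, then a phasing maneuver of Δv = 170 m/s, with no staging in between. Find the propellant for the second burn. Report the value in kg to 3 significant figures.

After the first burn: m = 278 × exp(−170/1950.0) = 278 × 0.91651 = 254.79 kg.
After the second burn: m = 254.79 × exp(−170/1950.0) = 254.79 × 0.91651 = 233.518 kg.
Second-burn propellant = 254.79 − 233.518 = 21.272 kg.

propellant for the second burn ≈ 21.3 kg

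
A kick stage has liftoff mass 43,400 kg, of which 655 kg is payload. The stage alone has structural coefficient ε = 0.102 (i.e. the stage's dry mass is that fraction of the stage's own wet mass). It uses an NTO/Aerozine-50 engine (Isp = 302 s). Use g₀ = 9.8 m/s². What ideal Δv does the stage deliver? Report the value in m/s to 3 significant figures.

Δv ≈ 6390 m/s

Stage wet mass = m₀ − payload = 43,400 − 655 = 42,745 kg.
Stage dry mass = ε × stage wet mass = 0.102 × 42,745 = 4,359.99 kg.
Burnout mass m_f = stage dry + payload = 4,359.99 + 655 = 5,014.99 kg.
v_e = Isp · g₀ = 302 × 9.8 = 2959.6 m/s.
From the ideal rocket equation, Δv = v_e · ln(43,400/5,014.99) = 2959.6 × ln(8.654) = 2959.6 × 2.1580 ≈ 6387 m/s.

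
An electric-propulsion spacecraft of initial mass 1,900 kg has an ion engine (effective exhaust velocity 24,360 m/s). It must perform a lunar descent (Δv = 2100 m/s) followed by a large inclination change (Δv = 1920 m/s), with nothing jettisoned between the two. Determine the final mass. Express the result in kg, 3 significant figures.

After the first burn: m = 1900 × exp(−2100/24360.0) = 1900 × 0.91740 = 1,743.06 kg.
After the second burn: m = 1,743.06 × exp(−1920/24360.0) = 1,743.06 × 0.92421 = 1,610.95 kg.

final mass ≈ 1610 kg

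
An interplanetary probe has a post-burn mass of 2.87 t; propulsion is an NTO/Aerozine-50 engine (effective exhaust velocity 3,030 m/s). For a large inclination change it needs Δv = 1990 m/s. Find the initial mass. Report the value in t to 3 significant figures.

By the Tsiolkovsky rocket equation, m₀/m_f = exp(Δv / v_e) = exp(1990 / 3030.0) = exp(0.6568) = 1.9285.
m₀ = m_f × 1.9285 = 2.87 × 1.9285 = 5.5348 t.

initial mass ≈ 5.53 t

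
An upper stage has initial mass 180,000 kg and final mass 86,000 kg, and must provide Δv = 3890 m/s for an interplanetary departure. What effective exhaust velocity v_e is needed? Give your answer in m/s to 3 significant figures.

v_e ≈ 5270 m/s

ln(m₀/m_f) = ln(180000/86000) = ln(2.093) = 0.7386.
By the Tsiolkovsky rocket equation, v_e = Δv / ln(m₀/m_f) = 3890 / 0.7386 = 5266.7 m/s.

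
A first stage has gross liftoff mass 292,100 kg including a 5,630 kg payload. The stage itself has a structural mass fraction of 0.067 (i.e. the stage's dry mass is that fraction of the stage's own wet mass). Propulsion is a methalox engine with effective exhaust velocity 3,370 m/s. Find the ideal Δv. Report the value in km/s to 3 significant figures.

Stage wet mass = m₀ − payload = 292,100 − 5,630 = 286,470 kg.
Stage dry mass = ε × stage wet mass = 0.067 × 286,470 = 19,193.5 kg.
Burnout mass m_f = stage dry + payload = 19,193.5 + 5,630 = 24,823.5 kg.
Δv = v_e · ln(292,100/24,823.5) = 3370.0 × ln(11.77) = 3370.0 × 2.4653 ≈ 8308 m/s.

Δv ≈ 8.31 km/s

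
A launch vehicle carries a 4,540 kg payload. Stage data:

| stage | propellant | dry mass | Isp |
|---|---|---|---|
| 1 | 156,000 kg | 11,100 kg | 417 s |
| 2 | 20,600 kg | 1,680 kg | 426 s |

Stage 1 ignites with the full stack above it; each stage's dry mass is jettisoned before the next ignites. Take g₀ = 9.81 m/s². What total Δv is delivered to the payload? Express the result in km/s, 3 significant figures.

Δv ≈ 12.8 km/s

Ignition mass of stage 1 = 156,000+11,100 + 20,600+1,680 + 4,540 = 193,920 kg.
Stage 1: m₀ = 193,920 kg, m_f = 193,920 − 156,000 = 37,920 kg; Δv = 417×9.81×ln(5.114) = 4090.8×1.6320 ≈ 6676 m/s.
Stage 2: m₀ = 26,820 kg, m_f = 26,820 − 20,600 = 6,220 kg; Δv = 426×9.81×ln(4.312) = 4179.1×1.4614 ≈ 6107 m/s.
Total Δv = 6676 + 6107 = 12783 m/s.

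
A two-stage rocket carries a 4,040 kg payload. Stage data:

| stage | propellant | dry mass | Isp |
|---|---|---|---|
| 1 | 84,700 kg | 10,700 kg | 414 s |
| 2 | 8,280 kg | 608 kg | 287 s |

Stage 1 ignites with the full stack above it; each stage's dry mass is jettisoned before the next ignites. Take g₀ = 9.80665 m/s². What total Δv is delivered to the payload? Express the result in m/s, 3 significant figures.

Ignition mass of stage 1 = 84,700+10,700 + 8,280+608 + 4,040 = 108,328 kg.
Stage 1: m₀ = 108,328 kg, m_f = 108,328 − 84,700 = 23,628 kg; Δv = 414×9.80665×ln(4.585) = 4060.0×1.5227 ≈ 6182 m/s.
Stage 2: m₀ = 12,928 kg, m_f = 12,928 − 8,280 = 4,648 kg; Δv = 287×9.80665×ln(2.781) = 2814.5×1.0230 ≈ 2879 m/s.
Total Δv = 6182 + 2879 = 9061 m/s.

Δv ≈ 9060 m/s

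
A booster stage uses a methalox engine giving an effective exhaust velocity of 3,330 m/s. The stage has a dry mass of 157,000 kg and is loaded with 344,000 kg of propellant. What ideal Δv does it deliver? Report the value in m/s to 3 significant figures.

m₀ = m_dry + m_prop = 157,000 + 344,000 = 501,000 kg.
Using Δv = v_e ln(m₀/m_f): Δv = v_e · ln(m₀/m_f) = 3330.0 × ln(3.191) = 3330.0 × 1.1604 ≈ 3864.0 m/s.

Δv ≈ 3860 m/s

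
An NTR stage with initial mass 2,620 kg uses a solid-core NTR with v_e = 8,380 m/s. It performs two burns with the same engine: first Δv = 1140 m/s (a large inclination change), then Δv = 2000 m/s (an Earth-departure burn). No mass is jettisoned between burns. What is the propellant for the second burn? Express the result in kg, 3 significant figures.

After the first burn: m = 2620 × exp(−1140/8380.0) = 2620 × 0.87281 = 2,286.76 kg.
After the second burn: m = 2,286.76 × exp(−2000/8380.0) = 2,286.76 × 0.78768 = 1,801.24 kg.
Second-burn propellant = 2,286.76 − 1,801.24 = 485.52 kg.

propellant for the second burn ≈ 486 kg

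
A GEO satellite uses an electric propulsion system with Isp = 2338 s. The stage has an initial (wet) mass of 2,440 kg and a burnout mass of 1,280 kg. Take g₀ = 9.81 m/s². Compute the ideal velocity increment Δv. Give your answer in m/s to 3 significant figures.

Δv ≈ 14800 m/s

v_e = Isp · g₀ = 2338 × 9.81 = 22935.8 m/s.
By the Tsiolkovsky rocket equation, Δv = v_e · ln(m₀/m_f) = 22935.8 × ln(1.906) = 22935.8 × 0.6451 ≈ 14796.7 m/s.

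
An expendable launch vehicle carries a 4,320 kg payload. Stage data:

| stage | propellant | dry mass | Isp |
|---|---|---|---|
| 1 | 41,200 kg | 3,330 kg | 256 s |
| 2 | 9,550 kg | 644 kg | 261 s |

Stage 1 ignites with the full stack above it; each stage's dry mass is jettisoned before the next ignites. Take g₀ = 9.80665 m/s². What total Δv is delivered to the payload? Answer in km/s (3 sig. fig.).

Ignition mass of stage 1 = 41,200+3,330 + 9,550+644 + 4,320 = 59,044 kg.
Stage 1: m₀ = 59,044 kg, m_f = 59,044 − 41,200 = 17,844 kg; Δv = 256×9.80665×ln(3.309) = 2510.5×1.1966 ≈ 3004 m/s.
Stage 2: m₀ = 14,514 kg, m_f = 14,514 − 9,550 = 4,964 kg; Δv = 261×9.80665×ln(2.924) = 2559.5×1.0729 ≈ 2746 m/s.
Total Δv = 3004 + 2746 = 5750 m/s.

Δv ≈ 5.75 km/s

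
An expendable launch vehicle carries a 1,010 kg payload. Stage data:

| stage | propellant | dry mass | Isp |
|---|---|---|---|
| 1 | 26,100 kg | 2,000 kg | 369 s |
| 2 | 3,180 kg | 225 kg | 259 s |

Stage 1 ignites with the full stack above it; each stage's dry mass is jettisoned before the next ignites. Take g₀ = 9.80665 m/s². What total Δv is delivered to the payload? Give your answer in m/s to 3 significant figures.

Δv ≈ 9110 m/s

Ignition mass of stage 1 = 26,100+2,000 + 3,180+225 + 1,010 = 32,515 kg.
Stage 1: m₀ = 32,515 kg, m_f = 32,515 − 26,100 = 6,415 kg; Δv = 369×9.80665×ln(5.069) = 3618.7×1.6231 ≈ 5873 m/s.
Stage 2: m₀ = 4,415 kg, m_f = 4,415 − 3,180 = 1,235 kg; Δv = 259×9.80665×ln(3.575) = 2539.9×1.2739 ≈ 3236 m/s.
Total Δv = 5873 + 3236 = 9109 m/s.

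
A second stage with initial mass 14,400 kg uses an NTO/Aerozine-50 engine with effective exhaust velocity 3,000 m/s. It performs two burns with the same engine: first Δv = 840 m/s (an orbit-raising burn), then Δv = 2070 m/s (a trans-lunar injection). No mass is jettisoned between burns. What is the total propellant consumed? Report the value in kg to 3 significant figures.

total propellant consumed ≈ 8940 kg

After the first burn: m = 14400 × exp(−840/3000.0) = 14400 × 0.75578 = 10,883.2 kg.
After the second burn: m = 10,883.2 × exp(−2070/3000.0) = 10,883.2 × 0.50158 = 5,458.8 kg.
Total propellant = m₀ − m_final = 14400 − 5,458.8 = 8,941.2 kg.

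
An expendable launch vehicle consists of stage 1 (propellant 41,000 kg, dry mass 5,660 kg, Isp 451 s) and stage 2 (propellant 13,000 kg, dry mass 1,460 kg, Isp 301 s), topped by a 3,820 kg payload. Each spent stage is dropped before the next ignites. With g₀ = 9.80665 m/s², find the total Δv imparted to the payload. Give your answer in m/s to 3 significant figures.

Ignition mass of stage 1 = 41,000+5,660 + 13,000+1,460 + 3,820 = 64,940 kg.
Stage 1: m₀ = 64,940 kg, m_f = 64,940 − 41,000 = 23,940 kg; Δv = 451×9.80665×ln(2.713) = 4422.8×0.9979 ≈ 4414 m/s.
Stage 2: m₀ = 18,280 kg, m_f = 18,280 − 13,000 = 5,280 kg; Δv = 301×9.80665×ln(3.462) = 2951.8×1.2419 ≈ 3666 m/s.
Total Δv = 4414 + 3666 = 8080 m/s.

Δv ≈ 8080 m/s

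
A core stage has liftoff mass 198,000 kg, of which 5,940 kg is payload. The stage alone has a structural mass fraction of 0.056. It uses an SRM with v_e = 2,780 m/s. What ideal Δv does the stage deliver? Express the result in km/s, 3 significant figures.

Stage wet mass = m₀ − payload = 198,000 − 5,940 = 192,060 kg.
Stage dry mass = ε × stage wet mass = 0.056 × 192,060 = 10,755.4 kg.
Burnout mass m_f = stage dry + payload = 10,755.4 + 5,940 = 16,695.4 kg.
Δv = v_e · ln(198,000/16,695.4) = 2780.0 × ln(11.86) = 2780.0 × 2.4731 ≈ 6875 m/s.

Δv ≈ 6.88 km/s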